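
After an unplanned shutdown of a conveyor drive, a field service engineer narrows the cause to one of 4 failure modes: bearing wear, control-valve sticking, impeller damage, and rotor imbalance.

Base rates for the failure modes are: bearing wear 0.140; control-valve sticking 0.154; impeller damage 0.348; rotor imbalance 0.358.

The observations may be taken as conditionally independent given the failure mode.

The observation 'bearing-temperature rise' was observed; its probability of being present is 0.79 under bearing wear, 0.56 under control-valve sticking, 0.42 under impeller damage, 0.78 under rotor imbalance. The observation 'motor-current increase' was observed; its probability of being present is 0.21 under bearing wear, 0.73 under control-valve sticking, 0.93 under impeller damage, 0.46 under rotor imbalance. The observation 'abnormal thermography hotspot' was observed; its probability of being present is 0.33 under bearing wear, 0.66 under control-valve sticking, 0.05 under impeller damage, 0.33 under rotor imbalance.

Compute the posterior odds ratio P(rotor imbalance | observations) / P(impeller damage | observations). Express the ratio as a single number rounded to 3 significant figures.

Posterior odds equal prior odds times the likelihood ratio; only the two competing hypotheses matter.
  rotor imbalance: 0.358 × 0.78 × 0.46 × 0.33 = 0.042389
  impeller damage: 0.348 × 0.42 × 0.93 × 0.05 = 0.0067964
Posterior odds = 0.042389 / 0.0067964 ≈ 6.24.

6.24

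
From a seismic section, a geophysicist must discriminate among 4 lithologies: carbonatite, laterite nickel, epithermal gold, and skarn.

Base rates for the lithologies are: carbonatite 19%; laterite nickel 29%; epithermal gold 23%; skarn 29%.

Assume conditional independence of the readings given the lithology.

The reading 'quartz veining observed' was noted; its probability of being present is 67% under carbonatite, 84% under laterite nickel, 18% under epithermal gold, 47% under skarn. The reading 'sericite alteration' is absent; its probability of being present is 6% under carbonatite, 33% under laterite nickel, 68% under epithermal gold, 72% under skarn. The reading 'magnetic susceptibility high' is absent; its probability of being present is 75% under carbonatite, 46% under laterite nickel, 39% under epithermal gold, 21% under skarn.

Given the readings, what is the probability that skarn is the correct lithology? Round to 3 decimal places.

0.193

Multiply each prior by the joint likelihood of the reading pattern (using 1 − P(present | H) for each absent reading):
  carbonatite: 0.19 × 0.67 × (1 − 0.06) × (1 − 0.75) = 0.029915
  laterite nickel: 0.29 × 0.84 × (1 − 0.33) × (1 − 0.46) = 0.088134
  epithermal gold: 0.23 × 0.18 × (1 − 0.68) × (1 − 0.39) = 0.0080813
  skarn: 0.29 × 0.47 × (1 − 0.72) × (1 − 0.21) = 0.03015
Marginal likelihood of the evidence = 0.15628.
P(skarn | evidence) = 0.03015 / 0.15628 ≈ 0.193.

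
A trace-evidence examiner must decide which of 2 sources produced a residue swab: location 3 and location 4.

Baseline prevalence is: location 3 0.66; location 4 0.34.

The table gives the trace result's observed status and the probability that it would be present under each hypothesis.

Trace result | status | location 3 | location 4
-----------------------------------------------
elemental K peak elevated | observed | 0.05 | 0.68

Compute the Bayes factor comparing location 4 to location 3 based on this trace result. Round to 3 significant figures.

Likelihood of this trace result under each hypothesis:
  location 4: 0.68
  location 3: 0.05
Bayes factor = 0.68 / 0.05 ≈ 13.6

13.6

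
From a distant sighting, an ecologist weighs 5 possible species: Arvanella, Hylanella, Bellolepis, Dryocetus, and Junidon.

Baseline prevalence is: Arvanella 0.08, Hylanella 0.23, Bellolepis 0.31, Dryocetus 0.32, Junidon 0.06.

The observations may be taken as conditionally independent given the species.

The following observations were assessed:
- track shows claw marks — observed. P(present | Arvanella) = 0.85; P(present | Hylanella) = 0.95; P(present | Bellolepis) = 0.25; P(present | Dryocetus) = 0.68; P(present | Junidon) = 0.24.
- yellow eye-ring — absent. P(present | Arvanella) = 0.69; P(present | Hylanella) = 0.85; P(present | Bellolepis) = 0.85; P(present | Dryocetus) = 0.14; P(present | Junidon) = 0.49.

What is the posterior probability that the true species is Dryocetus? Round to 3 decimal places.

0.720

For each hypothesis, the unnormalized posterior weight is prior × product of the observation likelihoods (using 1 − P(present | H) for each absent observation):
  Arvanella: 0.08 × 0.85 × (1 − 0.69) = 0.02108
  Hylanella: 0.23 × 0.95 × (1 − 0.85) = 0.032775
  Bellolepis: 0.31 × 0.25 × (1 − 0.85) = 0.011625
  Dryocetus: 0.32 × 0.68 × (1 − 0.14) = 0.18714
  Junidon: 0.06 × 0.24 × (1 − 0.49) = 0.007344
The unnormalized weights sum to 0.25996.
P(Dryocetus | evidence) = 0.18714 / 0.25996 ≈ 0.720.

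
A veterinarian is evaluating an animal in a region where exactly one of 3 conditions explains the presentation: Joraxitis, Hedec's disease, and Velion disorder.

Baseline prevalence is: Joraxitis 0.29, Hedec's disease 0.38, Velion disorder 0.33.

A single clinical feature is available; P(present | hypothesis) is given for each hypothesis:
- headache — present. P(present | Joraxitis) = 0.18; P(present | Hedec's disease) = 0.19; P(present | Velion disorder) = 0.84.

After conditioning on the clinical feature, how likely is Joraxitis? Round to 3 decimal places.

For each hypothesis, the unnormalized posterior weight is prior × likelihood:
  Joraxitis: 0.29 × 0.18 = 0.0522
  Hedec's disease: 0.38 × 0.19 = 0.0722
  Velion disorder: 0.33 × 0.84 = 0.2772
Normalizing constant Z = 0.0522 + 0.0722 + 0.2772 = 0.4016.
P(Joraxitis | evidence) = 0.0522 / 0.4016 ≈ 0.130.

0.130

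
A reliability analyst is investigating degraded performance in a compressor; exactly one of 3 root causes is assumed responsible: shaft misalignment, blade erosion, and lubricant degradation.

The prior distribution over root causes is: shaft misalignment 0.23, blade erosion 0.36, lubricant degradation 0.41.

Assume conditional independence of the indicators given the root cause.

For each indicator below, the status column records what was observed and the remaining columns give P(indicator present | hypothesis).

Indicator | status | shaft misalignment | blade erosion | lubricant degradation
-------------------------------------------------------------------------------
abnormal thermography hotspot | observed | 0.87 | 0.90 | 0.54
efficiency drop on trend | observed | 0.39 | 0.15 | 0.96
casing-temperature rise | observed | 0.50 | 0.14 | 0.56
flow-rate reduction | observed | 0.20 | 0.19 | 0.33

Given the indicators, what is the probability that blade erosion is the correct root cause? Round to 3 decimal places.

0.027

By Bayes' rule with conditional independence, the unnormalized weight for each hypothesis is prior × ∏ likelihoods:
  shaft misalignment: 0.23 × 0.87 × 0.39 × 0.50 × 0.20 = 0.0078039
  blade erosion: 0.36 × 0.90 × 0.15 × 0.14 × 0.19 = 0.0012928
  lubricant degradation: 0.41 × 0.54 × 0.96 × 0.56 × 0.33 = 0.039278
The unnormalized weights sum to 0.048375.
P(blade erosion | evidence) = 0.0012928 / 0.048375 ≈ 0.027.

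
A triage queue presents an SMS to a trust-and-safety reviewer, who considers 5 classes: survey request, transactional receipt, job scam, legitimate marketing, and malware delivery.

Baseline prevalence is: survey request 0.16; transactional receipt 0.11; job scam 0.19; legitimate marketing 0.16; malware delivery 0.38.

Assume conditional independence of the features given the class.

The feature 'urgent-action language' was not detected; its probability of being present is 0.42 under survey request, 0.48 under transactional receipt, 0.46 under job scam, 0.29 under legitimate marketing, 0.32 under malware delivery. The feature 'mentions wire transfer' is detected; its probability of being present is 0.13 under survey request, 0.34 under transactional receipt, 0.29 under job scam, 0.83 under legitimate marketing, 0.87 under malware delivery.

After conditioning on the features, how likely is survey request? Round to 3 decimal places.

0.032

For each hypothesis, the unnormalized posterior weight is prior × product of the feature likelihoods (using 1 − P(present | H) for each absent feature):
  survey request: 0.16 × (1 − 0.42) × 0.13 = 0.012064
  transactional receipt: 0.11 × (1 − 0.48) × 0.34 = 0.019448
  job scam: 0.19 × (1 − 0.46) × 0.29 = 0.029754
  legitimate marketing: 0.16 × (1 − 0.29) × 0.83 = 0.094288
  malware delivery: 0.38 × (1 − 0.32) × 0.87 = 0.22481
The unnormalized weights sum to 0.38036.
P(survey request | evidence) = 0.012064 / 0.38036 ≈ 0.032.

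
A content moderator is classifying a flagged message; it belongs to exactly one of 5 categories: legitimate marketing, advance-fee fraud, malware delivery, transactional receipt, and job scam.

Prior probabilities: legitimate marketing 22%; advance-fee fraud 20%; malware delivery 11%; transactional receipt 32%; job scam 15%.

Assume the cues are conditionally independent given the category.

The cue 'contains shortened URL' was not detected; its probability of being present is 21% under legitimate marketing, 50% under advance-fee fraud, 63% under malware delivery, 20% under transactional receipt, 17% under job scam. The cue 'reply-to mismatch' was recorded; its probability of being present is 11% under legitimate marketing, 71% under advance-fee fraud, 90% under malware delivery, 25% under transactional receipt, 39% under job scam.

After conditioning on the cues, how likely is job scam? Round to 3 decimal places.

By Bayes' rule with conditional independence, the unnormalized weight for each hypothesis is prior × ∏ likelihoods (using 1 − P(present | H) for each absent cue):
  legitimate marketing: 0.22 × (1 − 0.21) × 0.11 = 0.019118
  advance-fee fraud: 0.20 × (1 − 0.50) × 0.71 = 0.071
  malware delivery: 0.11 × (1 − 0.63) × 0.90 = 0.03663
  transactional receipt: 0.32 × (1 − 0.20) × 0.25 = 0.064
  job scam: 0.15 × (1 − 0.17) × 0.39 = 0.048555
Marginal likelihood of the evidence = 0.2393.
P(job scam | evidence) = 0.048555 / 0.2393 ≈ 0.203.

0.203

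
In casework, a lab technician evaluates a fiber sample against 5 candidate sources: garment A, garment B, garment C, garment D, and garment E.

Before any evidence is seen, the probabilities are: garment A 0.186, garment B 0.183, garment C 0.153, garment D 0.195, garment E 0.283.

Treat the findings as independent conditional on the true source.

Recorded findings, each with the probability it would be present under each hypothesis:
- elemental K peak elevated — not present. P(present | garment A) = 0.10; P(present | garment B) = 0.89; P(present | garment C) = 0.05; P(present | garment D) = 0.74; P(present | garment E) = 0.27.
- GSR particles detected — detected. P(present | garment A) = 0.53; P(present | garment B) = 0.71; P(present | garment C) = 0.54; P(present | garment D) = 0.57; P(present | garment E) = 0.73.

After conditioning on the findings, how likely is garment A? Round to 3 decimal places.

0.246

Multiply each prior by the joint likelihood of the evidence pattern (using 1 − P(present | H) for each absent finding):
  garment A: 0.186 × (1 − 0.10) × 0.53 = 0.088722
  garment B: 0.183 × (1 − 0.89) × 0.71 = 0.014292
  garment C: 0.153 × (1 − 0.05) × 0.54 = 0.078489
  garment D: 0.195 × (1 − 0.74) × 0.57 = 0.028899
  garment E: 0.283 × (1 − 0.27) × 0.73 = 0.15081
Marginal likelihood of the evidence = 0.36121.
P(garment A | evidence) = 0.088722 / 0.36121 ≈ 0.246.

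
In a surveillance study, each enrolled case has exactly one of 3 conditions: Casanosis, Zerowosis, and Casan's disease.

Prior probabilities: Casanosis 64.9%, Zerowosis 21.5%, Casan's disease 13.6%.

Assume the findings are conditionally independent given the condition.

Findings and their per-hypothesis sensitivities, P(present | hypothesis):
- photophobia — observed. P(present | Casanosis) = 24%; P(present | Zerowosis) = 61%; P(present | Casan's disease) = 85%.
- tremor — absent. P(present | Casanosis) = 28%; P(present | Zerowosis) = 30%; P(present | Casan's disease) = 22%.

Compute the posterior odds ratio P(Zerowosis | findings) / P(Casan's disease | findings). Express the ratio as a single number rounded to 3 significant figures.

Unnormalized posterior weight (prior times the finding likelihoods) for each of the two hypotheses (using 1 − P(present | H) for each absent finding):
  Zerowosis: 0.215 × 0.61 × (1 − 0.30) = 0.091805
  Casan's disease: 0.136 × 0.85 × (1 − 0.22) = 0.090168
Posterior odds = 0.091805 / 0.090168 ≈ 1.02.

1.02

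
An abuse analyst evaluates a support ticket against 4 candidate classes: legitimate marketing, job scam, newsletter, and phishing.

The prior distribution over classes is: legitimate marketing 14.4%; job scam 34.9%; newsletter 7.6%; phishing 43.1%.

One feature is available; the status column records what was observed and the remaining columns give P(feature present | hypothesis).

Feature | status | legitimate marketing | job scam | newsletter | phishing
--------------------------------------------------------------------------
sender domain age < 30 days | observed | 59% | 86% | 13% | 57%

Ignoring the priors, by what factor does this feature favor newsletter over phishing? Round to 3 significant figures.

The Bayes factor is the ratio of the two likelihoods.
  newsletter: 0.13
  phishing: 0.57
Bayes factor = 0.13 / 0.57 ≈ 0.228

0.228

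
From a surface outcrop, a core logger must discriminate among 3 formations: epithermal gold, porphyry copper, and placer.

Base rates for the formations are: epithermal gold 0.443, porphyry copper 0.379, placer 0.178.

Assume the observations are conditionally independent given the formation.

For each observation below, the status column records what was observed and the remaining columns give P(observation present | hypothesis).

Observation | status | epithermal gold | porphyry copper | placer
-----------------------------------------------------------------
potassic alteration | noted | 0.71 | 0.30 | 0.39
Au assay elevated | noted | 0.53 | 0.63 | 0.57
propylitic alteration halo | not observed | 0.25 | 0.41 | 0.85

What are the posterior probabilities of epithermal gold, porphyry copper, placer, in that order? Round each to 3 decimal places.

For each hypothesis, the unnormalized posterior weight is prior × product of the observation likelihoods (using 1 − P(present | H) for each absent observation):
  epithermal gold: 0.443 × 0.71 × 0.53 × (1 − 0.25) = 0.12503
  porphyry copper: 0.379 × 0.30 × 0.63 × (1 − 0.41) = 0.042262
  placer: 0.178 × 0.39 × 0.57 × (1 − 0.85) = 0.0059354
Marginal likelihood of the evidence = 0.17322.
P(epithermal gold | evidence) = 0.12503 / 0.17322 ≈ 0.722
P(porphyry copper | evidence) = 0.042262 / 0.17322 ≈ 0.244
P(placer | evidence) = 0.0059354 / 0.17322 ≈ 0.034

0.722, 0.244, 0.034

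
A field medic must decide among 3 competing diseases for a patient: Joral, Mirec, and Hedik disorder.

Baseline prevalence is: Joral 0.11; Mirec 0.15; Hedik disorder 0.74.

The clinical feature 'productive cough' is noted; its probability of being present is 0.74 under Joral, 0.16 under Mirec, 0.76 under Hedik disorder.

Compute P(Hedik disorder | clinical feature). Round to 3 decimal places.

By Bayes' rule, the unnormalized weight for each hypothesis is prior × likelihood:
  Joral: 0.11 × 0.74 = 0.0814
  Mirec: 0.15 × 0.16 = 0.024
  Hedik disorder: 0.74 × 0.76 = 0.5624
Marginal likelihood of the evidence = 0.6678.
P(Hedik disorder | evidence) = 0.5624 / 0.6678 ≈ 0.842.

0.842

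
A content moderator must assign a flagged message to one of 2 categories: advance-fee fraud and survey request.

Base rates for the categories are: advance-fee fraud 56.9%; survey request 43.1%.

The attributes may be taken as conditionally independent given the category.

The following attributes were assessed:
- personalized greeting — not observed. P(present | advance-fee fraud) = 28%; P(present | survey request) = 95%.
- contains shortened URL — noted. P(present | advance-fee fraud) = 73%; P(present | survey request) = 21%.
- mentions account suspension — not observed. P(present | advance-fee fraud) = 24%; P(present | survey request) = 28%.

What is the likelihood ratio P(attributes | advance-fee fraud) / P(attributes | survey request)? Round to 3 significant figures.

52.8

Take the product of per-attribute likelihoods under each hypothesis (using 1 − P(present | H) for each absent attribute), then divide.
  advance-fee fraud: (1 − 0.28) × 0.73 × (1 − 0.24) = 0.39946
  survey request: (1 − 0.95) × 0.21 × (1 − 0.28) = 0.00756
Bayes factor = 0.39946 / 0.00756 ≈ 52.8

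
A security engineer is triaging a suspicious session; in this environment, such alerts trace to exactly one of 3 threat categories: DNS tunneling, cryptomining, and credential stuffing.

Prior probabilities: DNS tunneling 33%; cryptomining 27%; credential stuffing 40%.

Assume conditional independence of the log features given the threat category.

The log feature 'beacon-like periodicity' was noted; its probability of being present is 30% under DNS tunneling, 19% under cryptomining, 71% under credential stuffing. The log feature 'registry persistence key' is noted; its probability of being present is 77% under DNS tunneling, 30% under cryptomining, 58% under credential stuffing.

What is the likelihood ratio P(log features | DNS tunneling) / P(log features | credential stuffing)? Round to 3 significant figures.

0.561

The Bayes factor is the ratio of the joint likelihoods of the log feature pattern under the two hypotheses.
  DNS tunneling: 0.30 × 0.77 = 0.231
  credential stuffing: 0.71 × 0.58 = 0.4118
Bayes factor = 0.231 / 0.4118 ≈ 0.561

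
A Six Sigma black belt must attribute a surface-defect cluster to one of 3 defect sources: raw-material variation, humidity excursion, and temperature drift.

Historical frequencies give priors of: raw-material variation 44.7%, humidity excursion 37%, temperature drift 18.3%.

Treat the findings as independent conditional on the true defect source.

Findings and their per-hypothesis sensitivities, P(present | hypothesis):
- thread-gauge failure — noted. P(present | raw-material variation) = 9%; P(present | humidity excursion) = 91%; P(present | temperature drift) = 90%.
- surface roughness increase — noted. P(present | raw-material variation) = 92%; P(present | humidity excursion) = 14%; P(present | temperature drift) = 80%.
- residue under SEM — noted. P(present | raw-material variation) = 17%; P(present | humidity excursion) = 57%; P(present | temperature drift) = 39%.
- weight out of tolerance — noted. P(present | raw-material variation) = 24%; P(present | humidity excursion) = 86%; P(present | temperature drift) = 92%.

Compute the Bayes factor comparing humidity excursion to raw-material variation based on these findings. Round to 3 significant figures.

Take the product of per-finding likelihoods under each hypothesis, then divide.
  humidity excursion: 0.91 × 0.14 × 0.57 × 0.86 = 0.062451
  raw-material variation: 0.09 × 0.92 × 0.17 × 0.24 = 0.0033782
Bayes factor = 0.062451 / 0.0033782 ≈ 18.5

18.5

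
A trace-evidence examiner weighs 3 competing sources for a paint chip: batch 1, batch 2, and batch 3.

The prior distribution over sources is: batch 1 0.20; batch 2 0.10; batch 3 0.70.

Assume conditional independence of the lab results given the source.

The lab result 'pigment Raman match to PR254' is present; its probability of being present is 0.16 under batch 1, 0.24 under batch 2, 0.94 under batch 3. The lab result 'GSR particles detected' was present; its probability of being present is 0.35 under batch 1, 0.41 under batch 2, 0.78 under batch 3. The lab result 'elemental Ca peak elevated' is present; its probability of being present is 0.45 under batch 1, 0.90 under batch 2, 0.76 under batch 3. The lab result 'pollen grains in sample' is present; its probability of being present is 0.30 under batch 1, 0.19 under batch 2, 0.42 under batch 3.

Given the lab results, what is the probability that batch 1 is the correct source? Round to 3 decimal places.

For each hypothesis, the unnormalized posterior weight is prior × product of the lab result likelihoods:
  batch 1: 0.20 × 0.16 × 0.35 × 0.45 × 0.30 = 0.001512
  batch 2: 0.10 × 0.24 × 0.41 × 0.90 × 0.19 = 0.0016826
  batch 3: 0.70 × 0.94 × 0.78 × 0.76 × 0.42 = 0.16383
Marginal likelihood of the evidence = 0.16702.
P(batch 1 | evidence) = 0.001512 / 0.16702 ≈ 0.009.

0.009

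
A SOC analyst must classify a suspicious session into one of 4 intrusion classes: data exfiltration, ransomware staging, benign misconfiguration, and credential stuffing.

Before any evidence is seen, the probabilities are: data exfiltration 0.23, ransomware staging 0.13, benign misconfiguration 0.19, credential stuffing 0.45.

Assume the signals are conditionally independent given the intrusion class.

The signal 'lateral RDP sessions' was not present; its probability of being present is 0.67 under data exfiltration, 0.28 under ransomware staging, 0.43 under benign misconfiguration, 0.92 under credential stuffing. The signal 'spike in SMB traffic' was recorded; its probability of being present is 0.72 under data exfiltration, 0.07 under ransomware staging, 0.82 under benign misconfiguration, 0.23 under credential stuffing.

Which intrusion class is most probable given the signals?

For each hypothesis, the unnormalized posterior weight is prior × product of the signal likelihoods (using 1 − P(present | H) for each absent signal):
  data exfiltration: 0.23 × (1 − 0.67) × 0.72 = 0.054648
  ransomware staging: 0.13 × (1 − 0.28) × 0.07 = 0.006552
  benign misconfiguration: 0.19 × (1 − 0.43) × 0.82 = 0.088806
  credential stuffing: 0.45 × (1 − 0.92) × 0.23 = 0.00828
The unnormalized weights sum to 0.15829.
P(data exfiltration | evidence) ≈ 0.054648 / 0.15829 ≈ 0.345
P(ransomware staging | evidence) ≈ 0.006552 / 0.15829 ≈ 0.041
P(benign misconfiguration | evidence) ≈ 0.088806 / 0.15829 ≈ 0.561
P(credential stuffing | evidence) ≈ 0.00828 / 0.15829 ≈ 0.052
The largest is 0.561, so benign misconfiguration is most probable.

benign misconfiguration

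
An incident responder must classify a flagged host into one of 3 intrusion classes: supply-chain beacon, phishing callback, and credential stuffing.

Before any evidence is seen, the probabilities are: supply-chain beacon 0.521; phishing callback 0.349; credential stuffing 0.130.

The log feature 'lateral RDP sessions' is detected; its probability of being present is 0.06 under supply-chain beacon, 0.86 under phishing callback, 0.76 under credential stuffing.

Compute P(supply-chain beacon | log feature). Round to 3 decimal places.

0.073

For each hypothesis, the unnormalized posterior weight is prior × likelihood:
  supply-chain beacon: 0.521 × 0.06 = 0.03126
  phishing callback: 0.349 × 0.86 = 0.30014
  credential stuffing: 0.130 × 0.76 = 0.0988
The unnormalized weights sum to 0.4302.
P(supply-chain beacon | evidence) = 0.03126 / 0.4302 ≈ 0.073.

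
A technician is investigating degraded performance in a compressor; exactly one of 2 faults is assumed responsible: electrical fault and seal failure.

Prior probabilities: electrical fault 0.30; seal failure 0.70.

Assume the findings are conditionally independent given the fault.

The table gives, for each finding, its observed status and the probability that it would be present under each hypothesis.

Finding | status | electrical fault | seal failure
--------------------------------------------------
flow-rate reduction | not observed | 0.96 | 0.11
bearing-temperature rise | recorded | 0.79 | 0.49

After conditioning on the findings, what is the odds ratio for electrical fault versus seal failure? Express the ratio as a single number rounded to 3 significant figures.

The normalizing constant cancels in an odds ratio, so compute prior × likelihood for the two hypotheses only (using 1 − P(present | H) for each absent finding):
  electrical fault: 0.30 × (1 − 0.96) × 0.79 = 0.00948
  seal failure: 0.70 × (1 − 0.11) × 0.49 = 0.30527
Posterior odds = 0.00948 / 0.30527 ≈ 0.0311.

0.0311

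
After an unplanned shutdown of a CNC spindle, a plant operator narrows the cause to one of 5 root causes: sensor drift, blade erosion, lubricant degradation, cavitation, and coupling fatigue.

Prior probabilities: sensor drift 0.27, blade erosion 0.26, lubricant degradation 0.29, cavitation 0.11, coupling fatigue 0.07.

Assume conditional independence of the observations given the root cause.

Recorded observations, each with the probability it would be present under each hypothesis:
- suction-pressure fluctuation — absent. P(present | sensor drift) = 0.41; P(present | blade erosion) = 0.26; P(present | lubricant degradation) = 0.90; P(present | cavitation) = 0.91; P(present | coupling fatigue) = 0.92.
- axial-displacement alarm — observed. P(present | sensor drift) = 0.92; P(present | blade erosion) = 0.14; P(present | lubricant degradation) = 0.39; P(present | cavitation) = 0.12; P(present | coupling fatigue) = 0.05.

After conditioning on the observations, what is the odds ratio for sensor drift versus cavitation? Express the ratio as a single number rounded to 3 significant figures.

Posterior odds equal prior odds times the likelihood ratio; only the two competing hypotheses matter (using 1 − P(present | H) for each absent observation).
  sensor drift: 0.27 × (1 − 0.41) × 0.92 = 0.14656
  cavitation: 0.11 × (1 − 0.91) × 0.12 = 0.001188
Posterior odds = 0.14656 / 0.001188 ≈ 123.

123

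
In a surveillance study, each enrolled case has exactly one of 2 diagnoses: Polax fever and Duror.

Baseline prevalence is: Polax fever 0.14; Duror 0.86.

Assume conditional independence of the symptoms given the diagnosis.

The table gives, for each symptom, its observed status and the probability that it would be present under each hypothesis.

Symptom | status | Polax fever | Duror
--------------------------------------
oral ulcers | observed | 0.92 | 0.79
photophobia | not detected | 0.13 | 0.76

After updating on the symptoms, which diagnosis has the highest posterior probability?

For each hypothesis, the unnormalized posterior weight is prior × product of the symptom likelihoods (using 1 − P(present | H) for each absent symptom):
  Polax fever: 0.14 × 0.92 × (1 − 0.13) = 0.11206
  Duror: 0.86 × 0.79 × (1 − 0.76) = 0.16306
The unnormalized weights sum to 0.27511.
P(Polax fever | evidence) ≈ 0.11206 / 0.27511 ≈ 0.407
P(Duror | evidence) ≈ 0.16306 / 0.27511 ≈ 0.593
The largest is 0.593, so Duror is most probable.

Duror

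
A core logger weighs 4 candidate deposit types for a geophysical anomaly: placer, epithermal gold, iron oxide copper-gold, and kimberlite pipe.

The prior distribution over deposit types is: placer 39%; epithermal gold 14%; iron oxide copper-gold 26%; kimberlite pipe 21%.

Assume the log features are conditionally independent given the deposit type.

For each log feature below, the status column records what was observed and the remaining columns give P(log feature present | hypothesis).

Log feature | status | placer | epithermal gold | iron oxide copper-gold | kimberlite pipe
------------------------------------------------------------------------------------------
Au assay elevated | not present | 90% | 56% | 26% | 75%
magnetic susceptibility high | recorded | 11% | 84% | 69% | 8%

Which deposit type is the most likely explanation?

iron oxide copper-gold

Multiply each prior by the joint likelihood of the log feature pattern (using 1 − P(present | H) for each absent log feature):
  placer: 0.39 × (1 − 0.90) × 0.11 = 0.00429
  epithermal gold: 0.14 × (1 − 0.56) × 0.84 = 0.051744
  iron oxide copper-gold: 0.26 × (1 − 0.26) × 0.69 = 0.13276
  kimberlite pipe: 0.21 × (1 − 0.75) × 0.08 = 0.0042
The unnormalized weights sum to 0.19299.
P(placer | evidence) ≈ 0.00429 / 0.19299 ≈ 0.022
P(epithermal gold | evidence) ≈ 0.051744 / 0.19299 ≈ 0.268
P(iron oxide copper-gold | evidence) ≈ 0.13276 / 0.19299 ≈ 0.688
P(kimberlite pipe | evidence) ≈ 0.0042 / 0.19299 ≈ 0.022
The largest is 0.688, so iron oxide copper-gold is most probable.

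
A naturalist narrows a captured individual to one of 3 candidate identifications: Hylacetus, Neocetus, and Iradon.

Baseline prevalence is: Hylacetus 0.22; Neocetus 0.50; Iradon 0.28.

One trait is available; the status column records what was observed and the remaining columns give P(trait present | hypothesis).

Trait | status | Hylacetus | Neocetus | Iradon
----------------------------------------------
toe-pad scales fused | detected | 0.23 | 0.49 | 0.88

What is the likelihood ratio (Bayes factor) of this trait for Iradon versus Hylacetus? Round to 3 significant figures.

Likelihood of this trait under each hypothesis:
  Iradon: 0.88
  Hylacetus: 0.23
Bayes factor = 0.88 / 0.23 ≈ 3.83

3.83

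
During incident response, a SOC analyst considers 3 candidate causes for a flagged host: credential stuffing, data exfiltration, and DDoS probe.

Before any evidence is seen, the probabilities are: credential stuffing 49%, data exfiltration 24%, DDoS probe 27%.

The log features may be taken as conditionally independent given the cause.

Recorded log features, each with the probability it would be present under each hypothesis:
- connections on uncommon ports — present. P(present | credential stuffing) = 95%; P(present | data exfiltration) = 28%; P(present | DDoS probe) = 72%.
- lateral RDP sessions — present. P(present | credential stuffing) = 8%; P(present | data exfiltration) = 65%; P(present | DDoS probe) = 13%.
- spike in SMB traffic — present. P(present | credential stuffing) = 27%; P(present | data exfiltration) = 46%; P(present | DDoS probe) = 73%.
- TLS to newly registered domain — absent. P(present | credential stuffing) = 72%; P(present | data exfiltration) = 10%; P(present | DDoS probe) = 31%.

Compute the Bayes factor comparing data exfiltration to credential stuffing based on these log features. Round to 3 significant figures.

13.1

Take the product of per-log feature likelihoods under each hypothesis (using 1 − P(present | H) for each absent log feature), then divide.
  data exfiltration: 0.28 × 0.65 × 0.46 × (1 − 0.10) = 0.075348
  credential stuffing: 0.95 × 0.08 × 0.27 × (1 − 0.72) = 0.0057456
Bayes factor = 0.075348 / 0.0057456 ≈ 13.1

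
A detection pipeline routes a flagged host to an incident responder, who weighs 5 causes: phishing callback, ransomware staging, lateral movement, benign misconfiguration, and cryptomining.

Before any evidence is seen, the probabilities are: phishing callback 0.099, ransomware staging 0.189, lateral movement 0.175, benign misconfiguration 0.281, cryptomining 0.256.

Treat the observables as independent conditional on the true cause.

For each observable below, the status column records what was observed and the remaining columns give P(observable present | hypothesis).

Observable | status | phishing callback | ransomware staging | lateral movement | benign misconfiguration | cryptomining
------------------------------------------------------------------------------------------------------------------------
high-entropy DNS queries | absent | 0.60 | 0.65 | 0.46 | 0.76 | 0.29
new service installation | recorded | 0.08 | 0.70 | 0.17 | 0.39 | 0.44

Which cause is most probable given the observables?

By Bayes' rule with conditional independence, the unnormalized weight for each hypothesis is prior × ∏ likelihoods (using 1 − P(present | H) for each absent observable):
  phishing callback: 0.099 × (1 − 0.60) × 0.08 = 0.003168
  ransomware staging: 0.189 × (1 − 0.65) × 0.70 = 0.046305
  lateral movement: 0.175 × (1 − 0.46) × 0.17 = 0.016065
  benign misconfiguration: 0.281 × (1 − 0.76) × 0.39 = 0.026302
  cryptomining: 0.256 × (1 − 0.29) × 0.44 = 0.079974
Marginal likelihood of the evidence = 0.17181.
P(phishing callback | evidence) ≈ 0.003168 / 0.17181 ≈ 0.018
P(ransomware staging | evidence) ≈ 0.046305 / 0.17181 ≈ 0.270
P(lateral movement | evidence) ≈ 0.016065 / 0.17181 ≈ 0.094
P(benign misconfiguration | evidence) ≈ 0.026302 / 0.17181 ≈ 0.153
P(cryptomining | evidence) ≈ 0.079974 / 0.17181 ≈ 0.465
The largest is 0.465, so cryptomining is most probable.

cryptomining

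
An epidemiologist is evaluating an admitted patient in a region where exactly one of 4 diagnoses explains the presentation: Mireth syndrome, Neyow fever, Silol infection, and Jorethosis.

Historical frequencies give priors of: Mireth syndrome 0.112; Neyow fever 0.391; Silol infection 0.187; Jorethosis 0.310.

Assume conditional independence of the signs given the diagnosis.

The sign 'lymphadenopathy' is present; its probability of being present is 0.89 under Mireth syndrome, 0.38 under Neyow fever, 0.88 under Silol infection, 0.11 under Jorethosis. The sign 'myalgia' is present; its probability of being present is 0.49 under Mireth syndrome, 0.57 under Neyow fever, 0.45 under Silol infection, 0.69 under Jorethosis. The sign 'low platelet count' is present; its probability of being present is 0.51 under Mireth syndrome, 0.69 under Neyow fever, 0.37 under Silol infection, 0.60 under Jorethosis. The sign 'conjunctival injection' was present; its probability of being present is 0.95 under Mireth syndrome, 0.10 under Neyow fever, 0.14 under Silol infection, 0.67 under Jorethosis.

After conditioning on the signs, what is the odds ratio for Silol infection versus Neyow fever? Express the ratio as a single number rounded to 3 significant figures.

0.656

The normalizing constant cancels in an odds ratio, so compute prior × likelihood for the two hypotheses only:
  Silol infection: 0.187 × 0.88 × 0.45 × 0.37 × 0.14 = 0.0038359
  Neyow fever: 0.391 × 0.38 × 0.57 × 0.69 × 0.10 = 0.0058437
Odds(Silol infection : Neyow fever) = 0.0038359 / 0.0058437 ≈ 0.656.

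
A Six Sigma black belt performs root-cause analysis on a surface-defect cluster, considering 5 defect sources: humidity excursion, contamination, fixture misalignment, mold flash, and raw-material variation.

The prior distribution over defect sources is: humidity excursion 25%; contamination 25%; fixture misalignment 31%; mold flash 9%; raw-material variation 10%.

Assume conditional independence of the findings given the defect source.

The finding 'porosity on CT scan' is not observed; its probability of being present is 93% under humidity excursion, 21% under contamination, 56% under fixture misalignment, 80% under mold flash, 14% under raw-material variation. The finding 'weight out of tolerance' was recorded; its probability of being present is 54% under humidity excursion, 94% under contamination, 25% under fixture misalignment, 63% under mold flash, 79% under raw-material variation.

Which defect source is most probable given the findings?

Multiply each prior by the joint likelihood of the evidence pattern (using 1 − P(present | H) for each absent finding):
  humidity excursion: 0.25 × (1 − 0.93) × 0.54 = 0.00945
  contamination: 0.25 × (1 − 0.21) × 0.94 = 0.18565
  fixture misalignment: 0.31 × (1 − 0.56) × 0.25 = 0.0341
  mold flash: 0.09 × (1 − 0.80) × 0.63 = 0.01134
  raw-material variation: 0.10 × (1 − 0.14) × 0.79 = 0.06794
The unnormalized weights sum to 0.30848.
P(humidity excursion | evidence) ≈ 0.00945 / 0.30848 ≈ 0.031
P(contamination | evidence) ≈ 0.18565 / 0.30848 ≈ 0.602
P(fixture misalignment | evidence) ≈ 0.0341 / 0.30848 ≈ 0.111
P(mold flash | evidence) ≈ 0.01134 / 0.30848 ≈ 0.037
P(raw-material variation | evidence) ≈ 0.06794 / 0.30848 ≈ 0.220
The largest is 0.602, so contamination is most probable.

contamination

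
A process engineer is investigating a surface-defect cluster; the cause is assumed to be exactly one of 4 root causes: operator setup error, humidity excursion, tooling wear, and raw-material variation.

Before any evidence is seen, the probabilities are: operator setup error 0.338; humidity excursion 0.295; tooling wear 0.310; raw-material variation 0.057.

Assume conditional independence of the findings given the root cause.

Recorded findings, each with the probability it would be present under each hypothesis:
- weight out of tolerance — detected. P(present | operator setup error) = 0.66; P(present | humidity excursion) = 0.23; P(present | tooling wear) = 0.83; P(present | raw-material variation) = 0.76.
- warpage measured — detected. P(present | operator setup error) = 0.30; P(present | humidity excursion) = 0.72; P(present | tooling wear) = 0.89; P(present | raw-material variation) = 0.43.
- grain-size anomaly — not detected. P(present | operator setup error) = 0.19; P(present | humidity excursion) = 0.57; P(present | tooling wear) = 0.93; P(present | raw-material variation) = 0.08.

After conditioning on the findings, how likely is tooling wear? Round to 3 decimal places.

For each hypothesis, the unnormalized posterior weight is prior × product of the finding likelihoods (using 1 − P(present | H) for each absent finding):
  operator setup error: 0.338 × 0.66 × 0.30 × (1 − 0.19) = 0.054208
  humidity excursion: 0.295 × 0.23 × 0.72 × (1 − 0.57) = 0.021006
  tooling wear: 0.310 × 0.83 × 0.89 × (1 − 0.93) = 0.01603
  raw-material variation: 0.057 × 0.76 × 0.43 × (1 − 0.08) = 0.017137
The unnormalized weights sum to 0.10838.
P(tooling wear | evidence) = 0.01603 / 0.10838 ≈ 0.148.

0.148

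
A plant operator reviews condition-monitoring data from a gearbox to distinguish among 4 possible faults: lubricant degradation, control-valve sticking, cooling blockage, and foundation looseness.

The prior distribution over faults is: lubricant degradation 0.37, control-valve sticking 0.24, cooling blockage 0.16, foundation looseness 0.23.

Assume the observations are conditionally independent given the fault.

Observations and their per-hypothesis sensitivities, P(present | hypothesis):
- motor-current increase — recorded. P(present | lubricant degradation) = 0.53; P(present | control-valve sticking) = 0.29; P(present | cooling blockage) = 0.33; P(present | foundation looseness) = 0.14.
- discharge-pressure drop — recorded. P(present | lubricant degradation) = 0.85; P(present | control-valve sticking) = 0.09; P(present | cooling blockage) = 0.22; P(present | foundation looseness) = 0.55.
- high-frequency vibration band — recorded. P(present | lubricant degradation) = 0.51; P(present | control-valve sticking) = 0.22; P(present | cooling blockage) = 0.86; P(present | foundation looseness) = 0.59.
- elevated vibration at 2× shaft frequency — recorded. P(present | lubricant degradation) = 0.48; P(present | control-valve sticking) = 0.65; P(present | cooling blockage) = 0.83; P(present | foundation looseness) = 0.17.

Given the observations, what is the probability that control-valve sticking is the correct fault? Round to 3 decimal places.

0.017

For each hypothesis, the unnormalized posterior weight is prior × product of the observation likelihoods:
  lubricant degradation: 0.37 × 0.53 × 0.85 × 0.51 × 0.48 = 0.040804
  control-valve sticking: 0.24 × 0.29 × 0.09 × 0.22 × 0.65 = 0.00089575
  cooling blockage: 0.16 × 0.33 × 0.22 × 0.86 × 0.83 = 0.0082915
  foundation looseness: 0.23 × 0.14 × 0.55 × 0.59 × 0.17 = 0.0017763
Normalizing constant Z = 0.040804 + 0.00089575 + 0.0082915 + 0.0017763 = 0.051768.
P(control-valve sticking | evidence) = 0.00089575 / 0.051768 ≈ 0.017.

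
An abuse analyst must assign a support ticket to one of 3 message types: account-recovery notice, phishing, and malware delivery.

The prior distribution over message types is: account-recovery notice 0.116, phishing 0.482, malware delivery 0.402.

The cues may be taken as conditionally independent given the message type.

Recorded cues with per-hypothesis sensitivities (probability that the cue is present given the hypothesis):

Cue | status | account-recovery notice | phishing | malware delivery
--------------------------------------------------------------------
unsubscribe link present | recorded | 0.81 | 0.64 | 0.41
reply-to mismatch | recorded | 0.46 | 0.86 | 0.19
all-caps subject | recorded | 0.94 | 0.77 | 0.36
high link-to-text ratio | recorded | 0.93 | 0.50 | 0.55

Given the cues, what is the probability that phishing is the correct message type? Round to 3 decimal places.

Multiply each prior by the joint likelihood of the cue pattern:
  account-recovery notice: 0.116 × 0.81 × 0.46 × 0.94 × 0.93 = 0.037784
  phishing: 0.482 × 0.64 × 0.86 × 0.77 × 0.50 = 0.10214
  malware delivery: 0.402 × 0.41 × 0.19 × 0.36 × 0.55 = 0.0062005
Marginal likelihood of the evidence = 0.14612.
P(phishing | evidence) = 0.10214 / 0.14612 ≈ 0.699.

0.699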